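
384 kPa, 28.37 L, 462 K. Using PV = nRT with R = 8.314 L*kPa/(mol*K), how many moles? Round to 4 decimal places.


PV = nRT, solve for n = PV / (RT).
PV = 384 * 28.37 = 10894.08
RT = 8.314 * 462 = 3841.068
n = 10894.08 / 3841.068
n = 2.83621118 mol, rounded to 4 dp:

2.8362 mol


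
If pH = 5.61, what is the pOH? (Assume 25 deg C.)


At 25 deg C, pH + pOH = 14.
pOH = 14 - pH = 14 - 5.61
pOH = 8.39:

8.39


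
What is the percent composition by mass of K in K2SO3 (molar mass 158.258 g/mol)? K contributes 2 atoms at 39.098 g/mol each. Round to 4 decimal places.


pct = 100 * (n_elem * M_elem) / M_total
mass_contribution = 2 * 39.098 = 78.196 g/mol
pct = 100 * 78.196 / 158.258
pct = 49.41045634 %, rounded to 4 dp:

49.4105 %


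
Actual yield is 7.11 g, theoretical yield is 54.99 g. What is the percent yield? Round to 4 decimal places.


% yield = 100 * actual / theoretical
% yield = 100 * 7.11 / 54.99
% yield = 12.92962357 %, rounded to 4 dp:

12.9296 %


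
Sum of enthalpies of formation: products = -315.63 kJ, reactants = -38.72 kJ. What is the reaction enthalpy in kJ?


dH_rxn = sum(dH_f products) - sum(dH_f reactants)
dH_rxn = -315.63 - (-38.72)
dH_rxn = -276.91 kJ:

-276.91 kJ


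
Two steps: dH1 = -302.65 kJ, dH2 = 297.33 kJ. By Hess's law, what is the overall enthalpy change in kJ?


Hess's law: enthalpy is a state function, so add the step enthalpies.
dH_total = dH1 + dH2 = -302.65 + (297.33)
dH_total = -5.32 kJ:

-5.32 kJ


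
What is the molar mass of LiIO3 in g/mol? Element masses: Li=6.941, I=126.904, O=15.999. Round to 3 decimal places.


M = sum(count * atomic_mass) over atoms.
M = 1*6.941 + 1*126.904 + 3*15.999
M = 6.941 + 126.904 + 47.997
M = 181.842 g/mol, rounded to 3 dp:

181.842 g/mol


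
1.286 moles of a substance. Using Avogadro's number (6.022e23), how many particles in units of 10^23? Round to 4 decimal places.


N = n * NA, then divide by 1e23 for the requested units.
N / 1e23 = n * 6.022
N / 1e23 = 1.286 * 6.022
N / 1e23 = 7.744292, rounded to 4 dp:

7.7443


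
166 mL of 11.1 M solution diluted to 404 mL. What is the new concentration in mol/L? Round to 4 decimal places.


Dilution: M1*V1 = M2*V2, solve for M2.
M2 = M1*V1 / V2
M2 = 11.1 * 166 / 404
M2 = 1842.6 / 404
M2 = 4.56089109 mol/L, rounded to 4 dp:

4.5609 mol/L


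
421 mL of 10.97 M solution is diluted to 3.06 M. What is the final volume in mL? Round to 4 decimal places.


Dilution: M1*V1 = M2*V2, solve for V2.
V2 = M1*V1 / M2
V2 = 10.97 * 421 / 3.06
V2 = 4618.37 / 3.06
V2 = 1509.27124183 mL, rounded to 4 dp:

1509.2712 mL


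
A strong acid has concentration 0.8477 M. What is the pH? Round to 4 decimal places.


A strong acid dissociates completely, so [H+] equals the given concentration.
pH = -log10([H+]) = -log10(0.8477)
pH = 0.07175782, rounded to 4 dp:

0.0718


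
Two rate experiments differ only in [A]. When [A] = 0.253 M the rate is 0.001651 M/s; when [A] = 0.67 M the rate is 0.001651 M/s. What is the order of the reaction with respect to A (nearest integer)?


Rate is proportional to [A]^n, so rate2/rate1 = ([A]2/[A]1)^n. Take logs to solve for n.
rate2/rate1 = 0.001651 / 0.001651 = 1.0
[A]2/[A]1 = 0.67 / 0.253 = 2.6482
n = ln(1.0) / ln(2.6482) = 0.0
Nearest integer order:

0


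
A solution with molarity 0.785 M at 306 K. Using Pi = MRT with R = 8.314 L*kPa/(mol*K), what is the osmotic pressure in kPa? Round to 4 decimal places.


Osmotic pressure (van't Hoff): Pi = M*R*T.
RT = 8.314 * 306 = 2544.084
Pi = 0.785 * 2544.084
Pi = 1997.10594 kPa, rounded to 4 dp:

1997.1059 kPa


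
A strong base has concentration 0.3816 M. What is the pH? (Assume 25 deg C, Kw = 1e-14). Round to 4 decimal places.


A strong base dissociates completely, so [OH-] equals the given concentration.
pOH = -log10([OH-]) = -log10(0.3816) = 0.418392
pH = 14 - pOH = 14 - 0.418392
pH = 13.581608, rounded to 4 dp:

13.5816


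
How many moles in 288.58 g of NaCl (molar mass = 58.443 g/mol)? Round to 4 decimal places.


n = mass / M
n = 288.58 / 58.443
n = 4.93780265 mol, rounded to 4 dp:

4.9378 mol


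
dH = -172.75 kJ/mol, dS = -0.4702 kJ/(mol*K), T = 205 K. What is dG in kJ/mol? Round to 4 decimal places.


Gibbs: dG = dH - T*dS (consistent units, dS already in kJ/(mol*K)).
T*dS = 205 * -0.4702 = -96.391
dG = -172.75 - (-96.391)
dG = -76.359 kJ/mol, rounded to 4 dp:

-76.3590 kJ/mol


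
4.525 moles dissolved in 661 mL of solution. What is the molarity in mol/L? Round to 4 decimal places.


Convert volume to liters: V_L = V_mL / 1000.
V_L = 661 / 1000 = 0.661 L
M = n / V_L = 4.525 / 0.661
M = 6.84568835 mol/L, rounded to 4 dp:

6.8457 mol/L


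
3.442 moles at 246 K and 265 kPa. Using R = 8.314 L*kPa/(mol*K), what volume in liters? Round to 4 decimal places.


PV = nRT, solve for V = nRT / P.
nRT = 3.442 * 8.314 * 246 = 7039.7298
V = 7039.7298 / 265
V = 26.56501811 L, rounded to 4 dp:

26.5650 L


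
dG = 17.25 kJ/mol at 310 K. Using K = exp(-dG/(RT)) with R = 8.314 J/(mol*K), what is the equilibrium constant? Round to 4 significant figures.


dG is in kJ/mol; multiply by 1000 to match R in J/(mol*K).
RT = 8.314 * 310 = 2577.34 J/mol
exponent = -dG*1000 / (RT) = -(17.25*1000) / 2577.34 = -6.69294699
K = exp(-6.69294699)
K = 0.0012396242, rounded to 4 significant figures:

0.001240


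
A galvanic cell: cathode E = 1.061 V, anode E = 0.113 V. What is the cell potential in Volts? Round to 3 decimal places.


Standard cell potential: E_cell = E_cathode - E_anode.
E_cell = 1.061 - (0.113)
E_cell = 0.948 V, rounded to 3 dp:

0.948 V


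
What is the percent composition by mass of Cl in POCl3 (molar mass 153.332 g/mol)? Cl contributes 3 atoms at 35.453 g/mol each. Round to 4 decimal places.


pct = 100 * (n_elem * M_elem) / M_total
mass_contribution = 3 * 35.453 = 106.359 g/mol
pct = 100 * 106.359 / 153.332
pct = 69.36516839 %, rounded to 4 dp:

69.3652 %


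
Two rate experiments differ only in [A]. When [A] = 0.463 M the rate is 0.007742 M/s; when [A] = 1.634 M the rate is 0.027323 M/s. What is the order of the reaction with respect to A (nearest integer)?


Rate is proportional to [A]^n, so rate2/rate1 = ([A]2/[A]1)^n. Take logs to solve for n.
rate2/rate1 = 0.027323 / 0.007742 = 3.5292
[A]2/[A]1 = 1.634 / 0.463 = 3.5292
n = ln(3.5292) / ln(3.5292) = 1.0
Nearest integer order:

1


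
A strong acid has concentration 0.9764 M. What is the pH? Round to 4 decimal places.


A strong acid dissociates completely, so [H+] equals the given concentration.
pH = -log10([H+]) = -log10(0.9764)
pH = 0.01037223, rounded to 4 dp:

0.0104


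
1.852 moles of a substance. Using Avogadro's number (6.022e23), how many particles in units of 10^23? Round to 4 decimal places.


N = n * NA, then divide by 1e23 for the requested units.
N / 1e23 = n * 6.022
N / 1e23 = 1.852 * 6.022
N / 1e23 = 11.152744, rounded to 4 dp:

11.1527


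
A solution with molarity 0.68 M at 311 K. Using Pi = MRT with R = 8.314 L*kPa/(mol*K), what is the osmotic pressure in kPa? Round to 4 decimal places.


Osmotic pressure (van't Hoff): Pi = M*R*T.
RT = 8.314 * 311 = 2585.654
Pi = 0.68 * 2585.654
Pi = 1758.24472 kPa, rounded to 4 dp:

1758.2447 kPa


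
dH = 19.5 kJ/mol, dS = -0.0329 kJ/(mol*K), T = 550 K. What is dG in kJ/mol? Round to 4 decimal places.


Gibbs: dG = dH - T*dS (consistent units, dS already in kJ/(mol*K)).
T*dS = 550 * -0.0329 = -18.095
dG = 19.5 - (-18.095)
dG = 37.595 kJ/mol, rounded to 4 dp:

37.5950 kJ/mol


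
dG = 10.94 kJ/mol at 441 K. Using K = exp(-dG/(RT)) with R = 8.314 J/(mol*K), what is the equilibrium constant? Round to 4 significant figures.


dG is in kJ/mol; multiply by 1000 to match R in J/(mol*K).
RT = 8.314 * 441 = 3666.474 J/mol
exponent = -dG*1000 / (RT) = -(10.94*1000) / 3666.474 = -2.98379315
K = exp(-2.98379315)
K = 0.050600534, rounded to 4 significant figures:

0.05060


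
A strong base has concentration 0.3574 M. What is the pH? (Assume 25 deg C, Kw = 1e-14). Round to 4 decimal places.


A strong base dissociates completely, so [OH-] equals the given concentration.
pOH = -log10([OH-]) = -log10(0.3574) = 0.446845
pH = 14 - pOH = 14 - 0.446845
pH = 13.553155, rounded to 4 dp:

13.5532


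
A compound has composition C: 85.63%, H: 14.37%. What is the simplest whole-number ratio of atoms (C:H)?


Assume 100 g of compound, divide each mass% by atomic mass to get moles, then normalize by the smallest to get a raw atom ratio.
Moles per 100 g: C: 85.63/12.011 = 7.1293, H: 14.37/1.008 = 14.256
Raw ratio (divide by min = 7.1293): C: 1.0, H: 2.0
Multiply by 1 to clear fractions: C: 1.0 ~= 1, H: 2.0 ~= 2
Reduce by GCD to get the simplest whole-number ratio:

1:2


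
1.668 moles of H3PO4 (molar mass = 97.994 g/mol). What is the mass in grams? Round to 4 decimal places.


mass = n * M
mass = 1.668 * 97.994
mass = 163.453992 g, rounded to 4 dp:

163.4540 g


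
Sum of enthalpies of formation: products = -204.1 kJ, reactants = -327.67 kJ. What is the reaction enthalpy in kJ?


dH_rxn = sum(dH_f products) - sum(dH_f reactants)
dH_rxn = -204.1 - (-327.67)
dH_rxn = 123.57 kJ:

123.57 kJ


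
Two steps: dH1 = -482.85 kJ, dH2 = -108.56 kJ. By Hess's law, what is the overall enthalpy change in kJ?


Hess's law: enthalpy is a state function, so add the step enthalpies.
dH_total = dH1 + dH2 = -482.85 + (-108.56)
dH_total = -591.41 kJ:

-591.41 kJ


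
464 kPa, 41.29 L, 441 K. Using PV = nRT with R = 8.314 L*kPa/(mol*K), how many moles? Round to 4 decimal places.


PV = nRT, solve for n = PV / (RT).
PV = 464 * 41.29 = 19158.56
RT = 8.314 * 441 = 3666.474
n = 19158.56 / 3666.474
n = 5.22533639 mol, rounded to 4 dp:

5.2253 mol


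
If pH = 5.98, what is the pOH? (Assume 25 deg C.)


At 25 deg C, pH + pOH = 14.
pOH = 14 - pH = 14 - 5.98
pOH = 8.02:

8.02


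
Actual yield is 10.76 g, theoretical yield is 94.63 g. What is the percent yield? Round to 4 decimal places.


% yield = 100 * actual / theoretical
% yield = 100 * 10.76 / 94.63
% yield = 11.37060129 %, rounded to 4 dp:

11.3706 %


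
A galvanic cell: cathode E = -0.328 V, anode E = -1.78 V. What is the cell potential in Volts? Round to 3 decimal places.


Standard cell potential: E_cell = E_cathode - E_anode.
E_cell = -0.328 - (-1.78)
E_cell = 1.452 V, rounded to 3 dp:

1.452 V


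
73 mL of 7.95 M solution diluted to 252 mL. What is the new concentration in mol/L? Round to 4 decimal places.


Dilution: M1*V1 = M2*V2, solve for M2.
M2 = M1*V1 / V2
M2 = 7.95 * 73 / 252
M2 = 580.35 / 252
M2 = 2.30297619 mol/L, rounded to 4 dp:

2.3030 mol/L


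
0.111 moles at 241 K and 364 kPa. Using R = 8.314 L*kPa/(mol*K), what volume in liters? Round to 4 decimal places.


PV = nRT, solve for V = nRT / P.
nRT = 0.111 * 8.314 * 241 = 222.4078
V = 222.4078 / 364
V = 0.61101044 L, rounded to 4 dp:

0.6110 L


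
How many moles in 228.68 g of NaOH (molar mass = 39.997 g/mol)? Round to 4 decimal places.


n = mass / M
n = 228.68 / 39.997
n = 5.71742881 mol, rounded to 4 dp:

5.7174 mol


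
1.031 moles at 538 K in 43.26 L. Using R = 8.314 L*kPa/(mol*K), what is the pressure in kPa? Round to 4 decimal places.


PV = nRT, solve for P = nRT / V.
nRT = 1.031 * 8.314 * 538 = 4611.5929
P = 4611.5929 / 43.26
P = 106.60177762 kPa, rounded to 4 dp:

106.6018 kPa


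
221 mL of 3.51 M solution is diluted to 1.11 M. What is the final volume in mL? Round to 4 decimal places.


Dilution: M1*V1 = M2*V2, solve for V2.
V2 = M1*V1 / M2
V2 = 3.51 * 221 / 1.11
V2 = 775.71 / 1.11
V2 = 698.83783784 mL, rounded to 4 dp:

698.8378 mL


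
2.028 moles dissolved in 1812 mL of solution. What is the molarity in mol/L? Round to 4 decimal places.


Convert volume to liters: V_L = V_mL / 1000.
V_L = 1812 / 1000 = 1.812 L
M = n / V_L = 2.028 / 1.812
M = 1.1192053 mol/L, rounded to 4 dp:

1.1192 mol/L


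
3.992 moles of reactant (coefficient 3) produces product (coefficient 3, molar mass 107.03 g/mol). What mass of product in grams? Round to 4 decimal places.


Use the coefficient ratio to convert reactant moles to product moles, then multiply by the product's molar mass.
moles_P = moles_R * (coeff_P / coeff_R) = 3.992 * (3/3) = 3.992
mass_P = moles_P * M_P = 3.992 * 107.03
mass_P = 427.26376 g, rounded to 4 dp:

427.2638 g


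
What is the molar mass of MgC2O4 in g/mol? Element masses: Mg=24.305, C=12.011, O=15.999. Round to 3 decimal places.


M = sum(count * atomic_mass) over atoms.
M = 1*24.305 + 2*12.011 + 4*15.999
M = 24.305 + 24.022 + 63.996
M = 112.323 g/mol, rounded to 3 dp:

112.323 g/mol


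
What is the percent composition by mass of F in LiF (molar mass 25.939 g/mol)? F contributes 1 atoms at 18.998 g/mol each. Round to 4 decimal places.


pct = 100 * (n_elem * M_elem) / M_total
mass_contribution = 1 * 18.998 = 18.998 g/mol
pct = 100 * 18.998 / 25.939
pct = 73.24106558 %, rounded to 4 dp:

73.2411 %


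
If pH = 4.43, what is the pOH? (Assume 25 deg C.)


At 25 deg C, pH + pOH = 14.
pOH = 14 - pH = 14 - 4.43
pOH = 9.57:

9.57


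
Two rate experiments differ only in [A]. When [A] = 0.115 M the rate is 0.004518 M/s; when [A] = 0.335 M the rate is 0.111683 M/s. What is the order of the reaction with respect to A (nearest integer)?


Rate is proportional to [A]^n, so rate2/rate1 = ([A]2/[A]1)^n. Take logs to solve for n.
rate2/rate1 = 0.111683 / 0.004518 = 24.7196
[A]2/[A]1 = 0.335 / 0.115 = 2.913
n = ln(24.7196) / ln(2.913) = 3.0
Nearest integer order:

3


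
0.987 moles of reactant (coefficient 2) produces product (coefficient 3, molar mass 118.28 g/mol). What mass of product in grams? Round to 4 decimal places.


Use the coefficient ratio to convert reactant moles to product moles, then multiply by the product's molar mass.
moles_P = moles_R * (coeff_P / coeff_R) = 0.987 * (3/2) = 1.4805
mass_P = moles_P * M_P = 1.4805 * 118.28
mass_P = 175.11354 g, rounded to 4 dp:

175.1135 g


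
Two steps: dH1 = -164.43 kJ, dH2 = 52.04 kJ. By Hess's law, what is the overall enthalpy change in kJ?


Hess's law: enthalpy is a state function, so add the step enthalpies.
dH_total = dH1 + dH2 = -164.43 + (52.04)
dH_total = -112.39 kJ:

-112.39 kJ


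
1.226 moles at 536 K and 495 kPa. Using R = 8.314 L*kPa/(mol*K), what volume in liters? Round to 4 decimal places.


PV = nRT, solve for V = nRT / P.
nRT = 1.226 * 8.314 * 536 = 5463.4287
V = 5463.4287 / 495
V = 11.0372297 L, rounded to 4 dp:

11.0372 L


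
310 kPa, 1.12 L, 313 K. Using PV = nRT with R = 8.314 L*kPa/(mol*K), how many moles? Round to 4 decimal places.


PV = nRT, solve for n = PV / (RT).
PV = 310 * 1.12 = 347.2
RT = 8.314 * 313 = 2602.282
n = 347.2 / 2602.282
n = 0.13342136 mol, rounded to 4 dp:

0.1334 mol


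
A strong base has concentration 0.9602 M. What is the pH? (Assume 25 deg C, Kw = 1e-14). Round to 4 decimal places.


A strong base dissociates completely, so [OH-] equals the given concentration.
pOH = -log10([OH-]) = -log10(0.9602) = 0.017638
pH = 14 - pOH = 14 - 0.017638
pH = 13.982362, rounded to 4 dp:

13.9824


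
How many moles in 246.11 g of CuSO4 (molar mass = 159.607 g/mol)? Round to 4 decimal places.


n = mass / M
n = 246.11 / 159.607
n = 1.54197498 mol, rounded to 4 dp:

1.5420 mol


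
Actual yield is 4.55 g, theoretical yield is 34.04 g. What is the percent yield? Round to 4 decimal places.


% yield = 100 * actual / theoretical
% yield = 100 * 4.55 / 34.04
% yield = 13.3666275 %, rounded to 4 dp:

13.3666 %


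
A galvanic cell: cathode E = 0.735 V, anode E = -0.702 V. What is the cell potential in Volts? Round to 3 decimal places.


Standard cell potential: E_cell = E_cathode - E_anode.
E_cell = 0.735 - (-0.702)
E_cell = 1.437 V, rounded to 3 dp:

1.437 V


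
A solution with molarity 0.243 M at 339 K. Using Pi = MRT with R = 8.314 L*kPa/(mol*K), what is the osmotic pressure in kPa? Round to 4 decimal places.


Osmotic pressure (van't Hoff): Pi = M*R*T.
RT = 8.314 * 339 = 2818.446
Pi = 0.243 * 2818.446
Pi = 684.882378 kPa, rounded to 4 dp:

684.8824 kPa


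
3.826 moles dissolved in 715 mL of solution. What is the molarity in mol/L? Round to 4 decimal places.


Convert volume to liters: V_L = V_mL / 1000.
V_L = 715 / 1000 = 0.715 L
M = n / V_L = 3.826 / 0.715
M = 5.35104895 mol/L, rounded to 4 dp:

5.3510 mol/L


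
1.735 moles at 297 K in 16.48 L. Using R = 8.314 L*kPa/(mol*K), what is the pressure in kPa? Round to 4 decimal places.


PV = nRT, solve for P = nRT / V.
nRT = 1.735 * 8.314 * 297 = 4284.1626
P = 4284.1626 / 16.48
P = 259.96132282 kPa, rounded to 4 dp:

259.9613 kPa


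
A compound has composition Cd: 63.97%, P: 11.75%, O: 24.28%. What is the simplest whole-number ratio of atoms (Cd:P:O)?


Assume 100 g of compound, divide each mass% by atomic mass to get moles, then normalize by the smallest to get a raw atom ratio.
Moles per 100 g: Cd: 63.97/112.414 = 0.5691, P: 11.75/30.974 = 0.3794, O: 24.28/15.999 = 1.5176
Raw ratio (divide by min = 0.3794): Cd: 1.5, P: 1.0, O: 4.001
Multiply by 2 to clear fractions: Cd: 3.0 ~= 3, P: 2.0 ~= 2, O: 8.001 ~= 8
Reduce by GCD to get the simplest whole-number ratio:

3:2:8


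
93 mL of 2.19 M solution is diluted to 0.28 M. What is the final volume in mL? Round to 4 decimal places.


Dilution: M1*V1 = M2*V2, solve for V2.
V2 = M1*V1 / M2
V2 = 2.19 * 93 / 0.28
V2 = 203.67 / 0.28
V2 = 727.39285714 mL, rounded to 4 dp:

727.3929 mL


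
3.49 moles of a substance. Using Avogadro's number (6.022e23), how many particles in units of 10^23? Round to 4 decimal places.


N = n * NA, then divide by 1e23 for the requested units.
N / 1e23 = n * 6.022
N / 1e23 = 3.49 * 6.022
N / 1e23 = 21.01678, rounded to 4 dp:

21.0168


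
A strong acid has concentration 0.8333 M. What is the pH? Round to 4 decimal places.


A strong acid dissociates completely, so [H+] equals the given concentration.
pH = -log10([H+]) = -log10(0.8333)
pH = 0.07919862, rounded to 4 dp:

0.0792


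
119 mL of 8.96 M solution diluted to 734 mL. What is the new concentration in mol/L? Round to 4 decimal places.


Dilution: M1*V1 = M2*V2, solve for M2.
M2 = M1*V1 / V2
M2 = 8.96 * 119 / 734
M2 = 1066.24 / 734
M2 = 1.45264305 mol/L, rounded to 4 dp:

1.4526 mol/L


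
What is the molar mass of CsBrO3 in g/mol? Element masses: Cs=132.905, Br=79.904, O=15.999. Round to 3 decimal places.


M = sum(count * atomic_mass) over atoms.
M = 1*132.905 + 1*79.904 + 3*15.999
M = 132.905 + 79.904 + 47.997
M = 260.806 g/mol, rounded to 3 dp:

260.806 g/mol


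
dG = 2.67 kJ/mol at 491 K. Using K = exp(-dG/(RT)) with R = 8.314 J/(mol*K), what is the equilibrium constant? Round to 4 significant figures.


dG is in kJ/mol; multiply by 1000 to match R in J/(mol*K).
RT = 8.314 * 491 = 4082.174 J/mol
exponent = -dG*1000 / (RT) = -(2.67*1000) / 4082.174 = -0.65406325
K = exp(-0.65406325)
K = 0.51992888, rounded to 4 significant figures:

0.5199


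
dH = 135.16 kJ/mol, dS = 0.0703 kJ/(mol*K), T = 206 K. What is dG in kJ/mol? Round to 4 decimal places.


Gibbs: dG = dH - T*dS (consistent units, dS already in kJ/(mol*K)).
T*dS = 206 * 0.0703 = 14.4818
dG = 135.16 - (14.4818)
dG = 120.6782 kJ/mol, rounded to 4 dp:

120.6782 kJ/mol


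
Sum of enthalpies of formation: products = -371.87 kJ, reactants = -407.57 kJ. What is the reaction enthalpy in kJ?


dH_rxn = sum(dH_f products) - sum(dH_f reactants)
dH_rxn = -371.87 - (-407.57)
dH_rxn = 35.7 kJ:

35.70 kJ


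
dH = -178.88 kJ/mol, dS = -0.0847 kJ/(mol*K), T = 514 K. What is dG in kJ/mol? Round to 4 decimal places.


Gibbs: dG = dH - T*dS (consistent units, dS already in kJ/(mol*K)).
T*dS = 514 * -0.0847 = -43.5358
dG = -178.88 - (-43.5358)
dG = -135.3442 kJ/mol, rounded to 4 dp:

-135.3442 kJ/mol


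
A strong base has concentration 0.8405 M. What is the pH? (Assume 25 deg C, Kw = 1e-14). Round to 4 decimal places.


A strong base dissociates completely, so [OH-] equals the given concentration.
pOH = -log10([OH-]) = -log10(0.8405) = 0.075462
pH = 14 - pOH = 14 - 0.075462
pH = 13.924538, rounded to 4 dp:

13.9245


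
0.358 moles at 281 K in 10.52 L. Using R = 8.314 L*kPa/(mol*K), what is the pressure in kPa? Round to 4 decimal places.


PV = nRT, solve for P = nRT / V.
nRT = 0.358 * 8.314 * 281 = 836.3718
P = 836.3718 / 10.52
P = 79.50302281 kPa, rounded to 4 dp:

79.5030 kPa


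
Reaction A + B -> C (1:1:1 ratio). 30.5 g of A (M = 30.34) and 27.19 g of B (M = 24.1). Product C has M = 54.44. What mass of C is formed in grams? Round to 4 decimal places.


Find moles of each reactant; the smaller value is the limiting reagent in a 1:1:1 reaction, so moles_C equals moles of the limiter.
n_A = mass_A / M_A = 30.5 / 30.34 = 1.005274 mol
n_B = mass_B / M_B = 27.19 / 24.1 = 1.128216 mol
Limiting reagent: A (smaller), n_limiting = 1.005274 mol
mass_C = n_limiting * M_C = 1.005274 * 54.44
mass_C = 54.72711656 g, rounded to 4 dp:

54.7271 g


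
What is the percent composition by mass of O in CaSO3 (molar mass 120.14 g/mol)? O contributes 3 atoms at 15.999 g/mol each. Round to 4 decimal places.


pct = 100 * (n_elem * M_elem) / M_total
mass_contribution = 3 * 15.999 = 47.997 g/mol
pct = 100 * 47.997 / 120.14
pct = 39.95089063 %, rounded to 4 dp:

39.9509 %


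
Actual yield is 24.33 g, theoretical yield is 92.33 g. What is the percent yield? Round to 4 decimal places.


% yield = 100 * actual / theoretical
% yield = 100 * 24.33 / 92.33
% yield = 26.35113181 %, rounded to 4 dp:

26.3511 %


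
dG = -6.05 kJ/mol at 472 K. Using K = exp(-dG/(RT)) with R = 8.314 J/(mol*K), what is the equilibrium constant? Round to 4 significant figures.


dG is in kJ/mol; multiply by 1000 to match R in J/(mol*K).
RT = 8.314 * 472 = 3924.208 J/mol
exponent = -dG*1000 / (RT) = -(-6.05*1000) / 3924.208 = 1.54171237
K = exp(1.54171237)
K = 4.6725846, rounded to 4 significant figures:

4.673


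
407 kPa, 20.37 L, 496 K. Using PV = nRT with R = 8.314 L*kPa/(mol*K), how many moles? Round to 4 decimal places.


PV = nRT, solve for n = PV / (RT).
PV = 407 * 20.37 = 8290.59
RT = 8.314 * 496 = 4123.744
n = 8290.59 / 4123.744
n = 2.01045215 mol, rounded to 4 dp:

2.0105 mol


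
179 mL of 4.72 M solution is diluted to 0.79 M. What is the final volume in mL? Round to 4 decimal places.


Dilution: M1*V1 = M2*V2, solve for V2.
V2 = M1*V1 / M2
V2 = 4.72 * 179 / 0.79
V2 = 844.88 / 0.79
V2 = 1069.46835443 mL, rounded to 4 dp:

1069.4684 mL


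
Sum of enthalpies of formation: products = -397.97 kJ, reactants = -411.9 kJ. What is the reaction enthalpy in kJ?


dH_rxn = sum(dH_f products) - sum(dH_f reactants)
dH_rxn = -397.97 - (-411.9)
dH_rxn = 13.93 kJ:

13.93 kJ


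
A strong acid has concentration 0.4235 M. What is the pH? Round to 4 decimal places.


A strong acid dissociates completely, so [H+] equals the given concentration.
pH = -log10([H+]) = -log10(0.4235)
pH = 0.37314659, rounded to 4 dp:

0.3731


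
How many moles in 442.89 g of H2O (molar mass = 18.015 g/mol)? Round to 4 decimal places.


n = mass / M
n = 442.89 / 18.015
n = 24.58451291 mol, rounded to 4 dp:

24.5845 mol


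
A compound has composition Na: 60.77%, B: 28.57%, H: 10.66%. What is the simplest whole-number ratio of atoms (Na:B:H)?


Assume 100 g of compound, divide each mass% by atomic mass to get moles, then normalize by the smallest to get a raw atom ratio.
Moles per 100 g: Na: 60.77/22.99 = 2.6433, B: 28.57/10.81 = 2.6429, H: 10.66/1.008 = 10.5754
Raw ratio (divide by min = 2.6429): Na: 1.0, B: 1.0, H: 4.001
Multiply by 1 to clear fractions: Na: 1.0 ~= 1, B: 1.0 ~= 1, H: 4.001 ~= 4
Reduce by GCD to get the simplest whole-number ratio:

1:1:4


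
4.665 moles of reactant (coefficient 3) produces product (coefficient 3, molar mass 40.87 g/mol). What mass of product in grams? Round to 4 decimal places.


Use the coefficient ratio to convert reactant moles to product moles, then multiply by the product's molar mass.
moles_P = moles_R * (coeff_P / coeff_R) = 4.665 * (3/3) = 4.665
mass_P = moles_P * M_P = 4.665 * 40.87
mass_P = 190.65855 g, rounded to 4 dp:

190.6586 g


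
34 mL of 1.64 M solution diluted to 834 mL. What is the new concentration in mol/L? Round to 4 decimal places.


Dilution: M1*V1 = M2*V2, solve for M2.
M2 = M1*V1 / V2
M2 = 1.64 * 34 / 834
M2 = 55.76 / 834
M2 = 0.06685851 mol/L, rounded to 4 dp:

0.0669 mol/L


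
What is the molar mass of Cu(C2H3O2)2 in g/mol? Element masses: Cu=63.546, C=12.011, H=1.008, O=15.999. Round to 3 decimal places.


M = sum(count * atomic_mass) over atoms.
M = 1*63.546 + 4*12.011 + 6*1.008 + 4*15.999
M = 63.546 + 48.044 + 6.048 + 63.996
M = 181.634 g/mol, rounded to 3 dp:

181.634 g/mol


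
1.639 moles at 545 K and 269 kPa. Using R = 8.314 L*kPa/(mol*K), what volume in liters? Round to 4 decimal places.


PV = nRT, solve for V = nRT / P.
nRT = 1.639 * 8.314 * 545 = 7426.5221
V = 7426.5221 / 269
V = 27.60788885 L, rounded to 4 dp:

27.6079 L


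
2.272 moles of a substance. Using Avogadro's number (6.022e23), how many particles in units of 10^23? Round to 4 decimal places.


N = n * NA, then divide by 1e23 for the requested units.
N / 1e23 = n * 6.022
N / 1e23 = 2.272 * 6.022
N / 1e23 = 13.681984, rounded to 4 dp:

13.6820


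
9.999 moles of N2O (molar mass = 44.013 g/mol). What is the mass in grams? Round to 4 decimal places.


mass = n * M
mass = 9.999 * 44.013
mass = 440.085987 g, rounded to 4 dp:

440.0860 g


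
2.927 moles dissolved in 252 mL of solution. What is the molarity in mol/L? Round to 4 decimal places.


Convert volume to liters: V_L = V_mL / 1000.
V_L = 252 / 1000 = 0.252 L
M = n / V_L = 2.927 / 0.252
M = 11.61507937 mol/L, rounded to 4 dp:

11.6151 mol/L


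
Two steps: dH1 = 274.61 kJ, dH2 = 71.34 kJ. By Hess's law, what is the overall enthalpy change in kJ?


Hess's law: enthalpy is a state function, so add the step enthalpies.
dH_total = dH1 + dH2 = 274.61 + (71.34)
dH_total = 345.95 kJ:

345.95 kJ


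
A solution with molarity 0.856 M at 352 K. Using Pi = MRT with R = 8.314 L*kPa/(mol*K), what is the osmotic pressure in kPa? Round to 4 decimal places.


Osmotic pressure (van't Hoff): Pi = M*R*T.
RT = 8.314 * 352 = 2926.528
Pi = 0.856 * 2926.528
Pi = 2505.107968 kPa, rounded to 4 dp:

2505.1080 kPa


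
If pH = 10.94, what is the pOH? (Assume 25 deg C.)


At 25 deg C, pH + pOH = 14.
pOH = 14 - pH = 14 - 10.94
pOH = 3.06:

3.06


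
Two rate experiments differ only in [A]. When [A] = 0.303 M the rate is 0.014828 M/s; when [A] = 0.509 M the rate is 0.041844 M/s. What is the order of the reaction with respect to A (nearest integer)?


Rate is proportional to [A]^n, so rate2/rate1 = ([A]2/[A]1)^n. Take logs to solve for n.
rate2/rate1 = 0.041844 / 0.014828 = 2.822
[A]2/[A]1 = 0.509 / 0.303 = 1.6799
n = ln(2.822) / ln(1.6799) = 2.0
Nearest integer order:

2


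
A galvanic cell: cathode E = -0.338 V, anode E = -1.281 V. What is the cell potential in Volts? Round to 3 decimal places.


Standard cell potential: E_cell = E_cathode - E_anode.
E_cell = -0.338 - (-1.281)
E_cell = 0.943 V, rounded to 3 dp:

0.943 V


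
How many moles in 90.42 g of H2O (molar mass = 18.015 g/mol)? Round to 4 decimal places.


n = mass / M
n = 90.42 / 18.015
n = 5.01915071 mol, rounded to 4 dp:

5.0192 mol


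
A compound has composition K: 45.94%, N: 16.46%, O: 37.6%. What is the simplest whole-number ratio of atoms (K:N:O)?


Assume 100 g of compound, divide each mass% by atomic mass to get moles, then normalize by the smallest to get a raw atom ratio.
Moles per 100 g: K: 45.94/39.098 = 1.175, N: 16.46/14.007 = 1.1751, O: 37.6/15.999 = 2.3501
Raw ratio (divide by min = 1.175): K: 1.0, N: 1.0, O: 2.0
Multiply by 1 to clear fractions: K: 1.0 ~= 1, N: 1.0 ~= 1, O: 2.0 ~= 2
Reduce by GCD to get the simplest whole-number ratio:

1:1:2


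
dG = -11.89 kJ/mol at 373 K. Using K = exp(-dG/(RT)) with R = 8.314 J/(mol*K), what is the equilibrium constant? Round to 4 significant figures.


dG is in kJ/mol; multiply by 1000 to match R in J/(mol*K).
RT = 8.314 * 373 = 3101.122 J/mol
exponent = -dG*1000 / (RT) = -(-11.89*1000) / 3101.122 = 3.83409618
K = exp(3.83409618)
K = 46.251606, rounded to 4 significant figures:

46.25


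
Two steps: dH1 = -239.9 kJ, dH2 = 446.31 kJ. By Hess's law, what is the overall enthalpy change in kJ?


Hess's law: enthalpy is a state function, so add the step enthalpies.
dH_total = dH1 + dH2 = -239.9 + (446.31)
dH_total = 206.41 kJ:

206.41 kJ


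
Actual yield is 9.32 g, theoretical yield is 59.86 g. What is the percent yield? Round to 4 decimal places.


% yield = 100 * actual / theoretical
% yield = 100 * 9.32 / 59.86
% yield = 15.56966255 %, rounded to 4 dp:

15.5697 %


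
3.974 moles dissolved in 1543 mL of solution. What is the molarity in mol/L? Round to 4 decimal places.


Convert volume to liters: V_L = V_mL / 1000.
V_L = 1543 / 1000 = 1.543 L
M = n / V_L = 3.974 / 1.543
M = 2.57550227 mol/L, rounded to 4 dp:

2.5755 mol/L


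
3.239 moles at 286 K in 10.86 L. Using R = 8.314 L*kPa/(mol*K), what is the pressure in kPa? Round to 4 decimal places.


PV = nRT, solve for P = nRT / V.
nRT = 3.239 * 8.314 * 286 = 7701.7072
P = 7701.7072 / 10.86
P = 709.1811418 kPa, rounded to 4 dp:

709.1811 kPa


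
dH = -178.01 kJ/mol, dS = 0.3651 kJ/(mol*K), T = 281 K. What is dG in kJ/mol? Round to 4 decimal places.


Gibbs: dG = dH - T*dS (consistent units, dS already in kJ/(mol*K)).
T*dS = 281 * 0.3651 = 102.5931
dG = -178.01 - (102.5931)
dG = -280.6031 kJ/mol, rounded to 4 dp:

-280.6031 kJ/mol


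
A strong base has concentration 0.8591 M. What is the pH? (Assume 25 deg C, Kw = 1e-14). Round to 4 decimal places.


A strong base dissociates completely, so [OH-] equals the given concentration.
pOH = -log10([OH-]) = -log10(0.8591) = 0.065956
pH = 14 - pOH = 14 - 0.065956
pH = 13.934044, rounded to 4 dp:

13.9340


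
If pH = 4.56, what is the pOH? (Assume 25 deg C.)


At 25 deg C, pH + pOH = 14.
pOH = 14 - pH = 14 - 4.56
pOH = 9.44:

9.44


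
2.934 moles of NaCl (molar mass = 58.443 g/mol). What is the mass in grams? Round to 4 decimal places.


mass = n * M
mass = 2.934 * 58.443
mass = 171.471762 g, rounded to 4 dp:

171.4718 g


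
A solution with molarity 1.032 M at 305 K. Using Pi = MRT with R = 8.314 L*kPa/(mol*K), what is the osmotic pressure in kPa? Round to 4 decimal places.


Osmotic pressure (van't Hoff): Pi = M*R*T.
RT = 8.314 * 305 = 2535.77
Pi = 1.032 * 2535.77
Pi = 2616.91464 kPa, rounded to 4 dp:

2616.9146 kPa


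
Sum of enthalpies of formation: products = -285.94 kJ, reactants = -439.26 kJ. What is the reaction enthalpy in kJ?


dH_rxn = sum(dH_f products) - sum(dH_f reactants)
dH_rxn = -285.94 - (-439.26)
dH_rxn = 153.32 kJ:

153.32 kJ


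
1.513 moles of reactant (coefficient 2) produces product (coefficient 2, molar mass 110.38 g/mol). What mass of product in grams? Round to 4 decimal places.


Use the coefficient ratio to convert reactant moles to product moles, then multiply by the product's molar mass.
moles_P = moles_R * (coeff_P / coeff_R) = 1.513 * (2/2) = 1.513
mass_P = moles_P * M_P = 1.513 * 110.38
mass_P = 167.00494 g, rounded to 4 dp:

167.0049 g


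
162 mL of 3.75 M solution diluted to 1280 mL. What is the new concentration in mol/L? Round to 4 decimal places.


Dilution: M1*V1 = M2*V2, solve for M2.
M2 = M1*V1 / V2
M2 = 3.75 * 162 / 1280
M2 = 607.5 / 1280
M2 = 0.47460938 mol/L, rounded to 4 dp:

0.4746 mol/L


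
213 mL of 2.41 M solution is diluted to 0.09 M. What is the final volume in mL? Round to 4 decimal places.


Dilution: M1*V1 = M2*V2, solve for V2.
V2 = M1*V1 / M2
V2 = 2.41 * 213 / 0.09
V2 = 513.33 / 0.09
V2 = 5703.66666667 mL, rounded to 4 dp:

5703.6667 mL


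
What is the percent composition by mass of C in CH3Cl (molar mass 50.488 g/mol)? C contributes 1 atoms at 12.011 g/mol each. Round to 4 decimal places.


pct = 100 * (n_elem * M_elem) / M_total
mass_contribution = 1 * 12.011 = 12.011 g/mol
pct = 100 * 12.011 / 50.488
pct = 23.78981144 %, rounded to 4 dp:

23.7898 %


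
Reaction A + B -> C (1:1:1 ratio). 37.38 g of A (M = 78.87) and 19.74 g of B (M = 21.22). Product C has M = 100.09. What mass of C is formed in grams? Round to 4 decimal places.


Find moles of each reactant; the smaller value is the limiting reagent in a 1:1:1 reaction, so moles_C equals moles of the limiter.
n_A = mass_A / M_A = 37.38 / 78.87 = 0.473944 mol
n_B = mass_B / M_B = 19.74 / 21.22 = 0.930254 mol
Limiting reagent: A (smaller), n_limiting = 0.473944 mol
mass_C = n_limiting * M_C = 0.473944 * 100.09
mass_C = 47.43705496 g, rounded to 4 dp:

47.4371 g


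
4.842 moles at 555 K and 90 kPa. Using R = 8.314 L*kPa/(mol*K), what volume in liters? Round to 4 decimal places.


PV = nRT, solve for V = nRT / P.
nRT = 4.842 * 8.314 * 555 = 22342.2953
V = 22342.2953 / 90
V = 248.24772556 L, rounded to 4 dp:

248.2477 L


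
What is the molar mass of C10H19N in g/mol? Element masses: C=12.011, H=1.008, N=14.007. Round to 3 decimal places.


M = sum(count * atomic_mass) over atoms.
M = 10*12.011 + 19*1.008 + 1*14.007
M = 120.11 + 19.152 + 14.007
M = 153.269 g/mol, rounded to 3 dp:

153.269 g/mol


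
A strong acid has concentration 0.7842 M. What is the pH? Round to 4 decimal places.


A strong acid dissociates completely, so [H+] equals the given concentration.
pH = -log10([H+]) = -log10(0.7842)
pH = 0.10557316, rounded to 4 dp:

0.1056


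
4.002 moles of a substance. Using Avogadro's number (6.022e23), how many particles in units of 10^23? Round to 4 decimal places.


N = n * NA, then divide by 1e23 for the requested units.
N / 1e23 = n * 6.022
N / 1e23 = 4.002 * 6.022
N / 1e23 = 24.100044, rounded to 4 dp:

24.1000


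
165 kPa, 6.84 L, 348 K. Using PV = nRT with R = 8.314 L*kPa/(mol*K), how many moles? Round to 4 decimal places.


PV = nRT, solve for n = PV / (RT).
PV = 165 * 6.84 = 1128.6
RT = 8.314 * 348 = 2893.272
n = 1128.6 / 2893.272
n = 0.39007739 mol, rounded to 4 dp:

0.3901 mol


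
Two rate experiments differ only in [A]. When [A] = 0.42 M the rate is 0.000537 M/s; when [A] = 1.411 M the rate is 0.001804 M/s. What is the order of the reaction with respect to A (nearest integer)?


Rate is proportional to [A]^n, so rate2/rate1 = ([A]2/[A]1)^n. Take logs to solve for n.
rate2/rate1 = 0.001804 / 0.000537 = 3.3594
[A]2/[A]1 = 1.411 / 0.42 = 3.3595
n = ln(3.3594) / ln(3.3595) = 1.0
Nearest integer order:

1


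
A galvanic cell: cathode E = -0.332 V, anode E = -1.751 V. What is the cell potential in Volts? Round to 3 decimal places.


Standard cell potential: E_cell = E_cathode - E_anode.
E_cell = -0.332 - (-1.751)
E_cell = 1.419 V, rounded to 3 dp:

1.419 V


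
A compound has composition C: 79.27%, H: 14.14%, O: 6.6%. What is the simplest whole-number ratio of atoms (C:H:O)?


Assume 100 g of compound, divide each mass% by atomic mass to get moles, then normalize by the smallest to get a raw atom ratio.
Moles per 100 g: C: 79.27/12.011 = 6.5998, H: 14.14/1.008 = 14.0278, O: 6.6/15.999 = 0.4125
Raw ratio (divide by min = 0.4125): C: 15.998, H: 34.005, O: 1.0
Multiply by 1 to clear fractions: C: 15.998 ~= 16, H: 34.005 ~= 34, O: 1.0 ~= 1
Reduce by GCD to get the simplest whole-number ratio:

16:34:1


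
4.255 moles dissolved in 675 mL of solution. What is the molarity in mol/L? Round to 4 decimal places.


Convert volume to liters: V_L = V_mL / 1000.
V_L = 675 / 1000 = 0.675 L
M = n / V_L = 4.255 / 0.675
M = 6.3037037 mol/L, rounded to 4 dp:

6.3037 mol/L


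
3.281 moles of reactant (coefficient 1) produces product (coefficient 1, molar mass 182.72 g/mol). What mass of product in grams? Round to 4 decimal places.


Use the coefficient ratio to convert reactant moles to product moles, then multiply by the product's molar mass.
moles_P = moles_R * (coeff_P / coeff_R) = 3.281 * (1/1) = 3.281
mass_P = moles_P * M_P = 3.281 * 182.72
mass_P = 599.50432 g, rounded to 4 dp:

599.5043 g


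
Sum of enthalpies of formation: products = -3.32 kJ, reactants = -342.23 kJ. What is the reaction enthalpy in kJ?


dH_rxn = sum(dH_f products) - sum(dH_f reactants)
dH_rxn = -3.32 - (-342.23)
dH_rxn = 338.91 kJ:

338.91 kJ


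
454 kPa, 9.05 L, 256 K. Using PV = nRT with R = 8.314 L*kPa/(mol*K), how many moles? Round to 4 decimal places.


PV = nRT, solve for n = PV / (RT).
PV = 454 * 9.05 = 4108.7
RT = 8.314 * 256 = 2128.384
n = 4108.7 / 2128.384
n = 1.93043173 mol, rounded to 4 dp:

1.9304 mol


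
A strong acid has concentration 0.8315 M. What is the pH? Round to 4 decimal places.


A strong acid dissociates completely, so [H+] equals the given concentration.
pH = -log10([H+]) = -log10(0.8315)
pH = 0.08013775, rounded to 4 dp:

0.0801


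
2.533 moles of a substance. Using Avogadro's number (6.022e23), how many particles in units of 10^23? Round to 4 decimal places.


N = n * NA, then divide by 1e23 for the requested units.
N / 1e23 = n * 6.022
N / 1e23 = 2.533 * 6.022
N / 1e23 = 15.253726, rounded to 4 dp:

15.2537


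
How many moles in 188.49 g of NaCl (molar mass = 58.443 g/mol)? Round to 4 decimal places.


n = mass / M
n = 188.49 / 58.443
n = 3.22519378 mol, rounded to 4 dp:

3.2252 mol


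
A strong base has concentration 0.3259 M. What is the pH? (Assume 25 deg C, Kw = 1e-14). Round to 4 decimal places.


A strong base dissociates completely, so [OH-] equals the given concentration.
pOH = -log10([OH-]) = -log10(0.3259) = 0.486916
pH = 14 - pOH = 14 - 0.486916
pH = 13.513084, rounded to 4 dp:

13.5131


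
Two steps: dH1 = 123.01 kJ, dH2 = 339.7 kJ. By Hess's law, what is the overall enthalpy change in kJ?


Hess's law: enthalpy is a state function, so add the step enthalpies.
dH_total = dH1 + dH2 = 123.01 + (339.7)
dH_total = 462.71 kJ:

462.71 kJ


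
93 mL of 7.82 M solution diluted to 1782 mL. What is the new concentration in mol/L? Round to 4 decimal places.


Dilution: M1*V1 = M2*V2, solve for M2.
M2 = M1*V1 / V2
M2 = 7.82 * 93 / 1782
M2 = 727.26 / 1782
M2 = 0.40811448 mol/L, rounded to 4 dp:

0.4081 mol/L


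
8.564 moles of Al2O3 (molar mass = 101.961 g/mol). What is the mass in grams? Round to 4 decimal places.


mass = n * M
mass = 8.564 * 101.961
mass = 873.194004 g, rounded to 4 dp:

873.1940 g


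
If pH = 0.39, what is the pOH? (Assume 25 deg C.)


At 25 deg C, pH + pOH = 14.
pOH = 14 - pH = 14 - 0.39
pOH = 13.61:

13.61


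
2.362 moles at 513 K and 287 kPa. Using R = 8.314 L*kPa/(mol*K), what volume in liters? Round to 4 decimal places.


PV = nRT, solve for V = nRT / P.
nRT = 2.362 * 8.314 * 513 = 10074.1237
V = 10074.1237 / 287
V = 35.10147631 L, rounded to 4 dp:

35.1015 L


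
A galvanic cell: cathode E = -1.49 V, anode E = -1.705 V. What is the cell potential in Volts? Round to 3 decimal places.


Standard cell potential: E_cell = E_cathode - E_anode.
E_cell = -1.49 - (-1.705)
E_cell = 0.215 V, rounded to 3 dp:

0.215 V


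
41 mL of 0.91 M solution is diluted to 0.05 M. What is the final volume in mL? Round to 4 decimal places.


Dilution: M1*V1 = M2*V2, solve for V2.
V2 = M1*V1 / M2
V2 = 0.91 * 41 / 0.05
V2 = 37.31 / 0.05
V2 = 746.2 mL, rounded to 4 dp:

746.2000 mL


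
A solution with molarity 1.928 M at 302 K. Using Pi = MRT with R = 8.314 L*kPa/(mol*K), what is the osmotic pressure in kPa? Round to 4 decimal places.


Osmotic pressure (van't Hoff): Pi = M*R*T.
RT = 8.314 * 302 = 2510.828
Pi = 1.928 * 2510.828
Pi = 4840.876384 kPa, rounded to 4 dp:

4840.8764 kPa


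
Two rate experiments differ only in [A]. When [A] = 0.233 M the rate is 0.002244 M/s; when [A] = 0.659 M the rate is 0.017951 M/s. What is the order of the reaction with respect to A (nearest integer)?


Rate is proportional to [A]^n, so rate2/rate1 = ([A]2/[A]1)^n. Take logs to solve for n.
rate2/rate1 = 0.017951 / 0.002244 = 7.9996
[A]2/[A]1 = 0.659 / 0.233 = 2.8283
n = ln(7.9996) / ln(2.8283) = 2.0
Nearest integer order:

2
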